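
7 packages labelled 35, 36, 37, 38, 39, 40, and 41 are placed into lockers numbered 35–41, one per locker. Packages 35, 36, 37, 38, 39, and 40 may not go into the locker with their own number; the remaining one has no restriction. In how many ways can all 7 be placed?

Let Aᵢ (for 35 ≤ i ≤ 40) be the placements that put package i in its forbidden locker. Any j of these fix j positions, leaving (7−j)! ways to fill the rest, and there are C(6,j) ways to pick which j.
By inclusion–exclusion, the number of valid placements is Σ_{j=0}^{6} (−1)^j C(6,j)·(7−j)!.
Computing: 5040 − 4320 + 1800 − 480 + 90 − 12 + 1 = 2119.

2119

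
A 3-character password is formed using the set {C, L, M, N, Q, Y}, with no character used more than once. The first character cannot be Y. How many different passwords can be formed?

The first character has 6−1 = 5 choices (anything except Y).
The remaining 2 characters are filled from the other 5 symbols without repetition: 5 × 4 = 20.
Total: 5 × 20 = 100.

100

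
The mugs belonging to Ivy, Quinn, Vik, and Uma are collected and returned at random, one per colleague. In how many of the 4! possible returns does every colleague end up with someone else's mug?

9

Count assignments avoiding every fixed point. For any j of the 4 colleagues fixed to their own mug, the other 4−j can be arranged in (4−j)! ways.
By inclusion–exclusion this is Σ_{j=0}^{4} (−1)^j C(4,j)·(4−j)!.
Computing: 24 − 24 + 12 − 4 + 1 = 9.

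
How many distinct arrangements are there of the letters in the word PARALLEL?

3360

Letter multiplicities in PARALLEL: A×2, E×1, L×3, P×1, R×1.
So there are 8! / (3!·2!) = 3360 distinguishable arrangements.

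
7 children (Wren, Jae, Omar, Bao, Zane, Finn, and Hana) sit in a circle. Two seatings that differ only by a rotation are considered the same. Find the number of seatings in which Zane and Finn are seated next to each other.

240

Glue Zane and Finn into a block (2 internal orders). Seating 6 units around a circle gives (5)! arrangements.
So 2 × (5)! = 2 × 120 = 240.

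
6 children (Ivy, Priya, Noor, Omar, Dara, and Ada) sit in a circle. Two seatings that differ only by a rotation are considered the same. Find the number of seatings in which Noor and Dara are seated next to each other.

48

Treat {Noor, Dara} as one unit (2 internal orders) and seat the resulting 5 units around the table: (4)! circular arrangements.
So 2 × (4)! = 2 × 24 = 48.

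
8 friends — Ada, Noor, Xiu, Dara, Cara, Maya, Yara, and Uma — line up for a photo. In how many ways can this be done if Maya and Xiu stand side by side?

Glue Maya and Xiu into one block (2 internal orders), leaving 7 units to arrange in a row.
That gives 2 × 7! = 2 × 5040 = 10080.

10080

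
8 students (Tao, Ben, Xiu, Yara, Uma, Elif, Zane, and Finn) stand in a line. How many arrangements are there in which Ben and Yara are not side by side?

Of the 8! = 40320 arrangements, those with Ben and Yara adjacent number 2 × 7! = 10080 (treat the pair as a block with 2 internal orders).
So 40320 − 10080 = 30240 arrangements keep them apart.

30240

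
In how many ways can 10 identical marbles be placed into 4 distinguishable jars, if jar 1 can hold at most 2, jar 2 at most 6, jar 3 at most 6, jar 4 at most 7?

118

Ignoring the caps, the number of non-negative solutions to x_1+…+x_4 = 10 is C(13,3) = 286.
Subtract solutions that violate a single cap (substitute x_i' = x_i − (cap_i+1)): x_1 ≥ 3 gives C(10,3) = 120; x_2 ≥ 7 gives C(6,3) = 20; x_3 ≥ 7 gives C(6,3) = 20; x_4 ≥ 8 gives C(5,3) = 10. Together 170.
Add back pairs where two caps are both exceeded: 1 + 1 + 0 + 0 + 0 + 0 = 2.
By inclusion–exclusion the count is 286 − 170 + 2 = 118.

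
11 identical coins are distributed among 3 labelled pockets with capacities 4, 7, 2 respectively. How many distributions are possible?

6

Without the upper bounds there are C(13,2) = 78 ways to split 11 among 3 pockets.
Subtract solutions that violate a single cap (substitute x_i' = x_i − (cap_i+1)): x_1 ≥ 5 gives C(8,2) = 28; x_2 ≥ 8 gives C(5,2) = 10; x_3 ≥ 3 gives C(10,2) = 45. Together 83.
Add back pairs where two caps are both exceeded: 0 + 10 + 1 = 11.
By inclusion–exclusion the count is 78 − 83 + 11 = 6.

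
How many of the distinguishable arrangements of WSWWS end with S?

4

Fix S in the last position and arrange the remaining 4 letters.
Those 4 letters have W appearing 3 times, giving (4)!/(3!) = 4.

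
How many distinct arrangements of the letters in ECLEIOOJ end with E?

With the last slot taken by E, it remains to arrange the other 7 letters (CLEIOOJ).
Those 7 letters have O appearing twice, giving (7)!/(2!) = 2520.

2520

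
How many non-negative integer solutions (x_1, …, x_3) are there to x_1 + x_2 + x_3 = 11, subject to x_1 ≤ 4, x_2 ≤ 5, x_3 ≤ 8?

24

By stars and bars, unrestricted non-negative solutions to x_1+…+x_3 = 11 number C(11+2,2) = 78.
Subtract solutions that violate a single cap (substitute x_i' = x_i − (cap_i+1)): x_1 ≥ 5 gives C(8,2) = 28; x_2 ≥ 6 gives C(7,2) = 21; x_3 ≥ 9 gives C(4,2) = 6. Together 55.
Add back pairs where two caps are both exceeded: 1 + 0 + 0 = 1.
By inclusion–exclusion the count is 78 − 55 + 1 = 24.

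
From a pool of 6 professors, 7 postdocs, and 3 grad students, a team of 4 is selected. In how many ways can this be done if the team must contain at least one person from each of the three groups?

819

Total 4-person selections from all 16: C(16,4) = 1820.
Subtract selections that omit an entire group: no professors → C(10,4) = 210; no postdocs → C(9,4) = 126; no grad students → C(13,4) = 715.
Add back selections omitting two groups (i.e. drawn from a single group): C(6,4) + C(7,4) + C(3,4) = 50.
By inclusion–exclusion: 1820 − 1051 + 50 = 819.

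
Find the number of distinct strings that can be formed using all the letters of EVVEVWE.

Letter multiplicities in EVVEVWE: E×3, V×3, W×1.
Dividing 7! = 5040 by 3!·3! = 36 for the repeated letters gives 140.

140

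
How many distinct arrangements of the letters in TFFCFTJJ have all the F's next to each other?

Treat the 3 copies of F as a single block. The multiset to arrange is then {FFF, C, J, J, T, T}, 6 items in all.
That gives (6)!/(2!·2!) = 180 arrangements.

180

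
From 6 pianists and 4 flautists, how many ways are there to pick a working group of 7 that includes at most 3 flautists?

100

Split by how many flautists are chosen (0 through 3).
Sum: C(4,0)·C(6,7) + C(4,1)·C(6,6) + C(4,2)·C(6,5) + C(4,3)·C(6,4) = 0 + 4 + 36 + 60 = 100.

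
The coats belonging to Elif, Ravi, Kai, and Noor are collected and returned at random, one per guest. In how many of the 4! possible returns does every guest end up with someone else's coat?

Count assignments avoiding every fixed point. For any j of the 4 guests fixed to their own coat, the other 4−j can be arranged in (4−j)! ways.
By inclusion–exclusion this is Σ_{j=0}^{4} (−1)^j C(4,j)·(4−j)!.
Computing: 24 − 24 + 12 − 4 + 1 = 9.

9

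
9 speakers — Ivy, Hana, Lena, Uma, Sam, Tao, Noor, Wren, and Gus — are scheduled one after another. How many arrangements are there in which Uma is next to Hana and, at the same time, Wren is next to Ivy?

20160

Treat {Uma,Hana} as one block (2 orders) and {Wren,Ivy} as another (2 orders).
That leaves 7 units to arrange: 2 × 2 × 7! = 4 × 5040 = 20160.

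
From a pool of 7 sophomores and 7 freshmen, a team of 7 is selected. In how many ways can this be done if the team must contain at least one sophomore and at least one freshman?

Total 7-person selections from all 14: C(14,7) = 3432.
Subtract selections that omit an entire group: no sophomores → C(7,7) = 1; no freshmen → C(7,7) = 1.
Both groups omitted at once is impossible, so 3432 − 2 = 3430.

3430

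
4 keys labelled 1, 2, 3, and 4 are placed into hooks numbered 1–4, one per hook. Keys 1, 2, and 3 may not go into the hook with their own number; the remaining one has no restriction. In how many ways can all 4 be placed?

Let Aᵢ (for i ∈ {1, 2, 3}) be the placements that put key i in its forbidden hook. Any j of these fix j positions, leaving (4−j)! ways to fill the rest, and there are C(3,j) ways to pick which j.
By inclusion–exclusion, the number of valid placements is Σ_{j=0}^{3} (−1)^j C(3,j)·(4−j)!.
Computing: 24 − 18 + 6 − 1 = 11.

11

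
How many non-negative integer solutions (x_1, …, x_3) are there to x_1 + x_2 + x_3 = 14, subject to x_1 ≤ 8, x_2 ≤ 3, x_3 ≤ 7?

14

By stars and bars, unrestricted non-negative solutions to x_1+…+x_3 = 14 number C(14+2,2) = 120.
Subtract solutions that violate a single cap (substitute x_i' = x_i − (cap_i+1)): x_1 ≥ 9 gives C(7,2) = 21; x_2 ≥ 4 gives C(12,2) = 66; x_3 ≥ 8 gives C(8,2) = 28. Together 115.
Add back pairs where two caps are both exceeded: 3 + 0 + 6 = 9.
By inclusion–exclusion the count is 120 − 115 + 9 = 14.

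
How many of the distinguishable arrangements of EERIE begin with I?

4

Fix I in the first position and arrange the remaining 4 letters.
Those 4 letters have E appearing 3 times, giving (4)!/(3!) = 4.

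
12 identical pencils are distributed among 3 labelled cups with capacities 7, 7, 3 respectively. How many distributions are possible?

Without the upper bounds there are C(14,2) = 91 ways to split 12 among 3 cups.
Subtract solutions that violate a single cap (substitute x_i' = x_i − (cap_i+1)): x_1 ≥ 8 gives C(6,2) = 15; x_2 ≥ 8 gives C(6,2) = 15; x_3 ≥ 4 gives C(10,2) = 45. Together 75.
Add back pairs where two caps are both exceeded: 0 + 1 + 1 = 2.
By inclusion–exclusion the count is 91 − 75 + 2 = 18.

18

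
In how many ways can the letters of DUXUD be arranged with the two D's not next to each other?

Total arrangements of DUXUD: 5!/(2!·2!) = 30.
If the two D's are adjacent, glue them into one block, leaving 4 items to arrange: (4)!/(2!) = 12 ways.
Subtracting, 30 − 12 = 18 arrangements keep the D's apart.

18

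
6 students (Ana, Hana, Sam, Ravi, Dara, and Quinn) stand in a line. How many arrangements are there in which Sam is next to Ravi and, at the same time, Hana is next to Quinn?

Treat {Sam,Ravi} as one block (2 orders) and {Hana,Quinn} as another (2 orders).
That leaves 4 units to arrange: 2 × 2 × 4! = 4 × 24 = 96.

96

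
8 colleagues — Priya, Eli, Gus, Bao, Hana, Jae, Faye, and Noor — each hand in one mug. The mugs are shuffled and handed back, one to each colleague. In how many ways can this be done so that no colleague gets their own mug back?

14833

Count assignments avoiding every fixed point. For any j of the 8 colleagues fixed to their own mug, the other 8−j can be arranged in (8−j)! ways.
By inclusion–exclusion this is Σ_{j=0}^{8} (−1)^j C(8,j)·(8−j)!.
Computing: 40320 − 40320 + 20160 − 6720 + 1680 − 336 + 56 − 8 + 1 = 14833.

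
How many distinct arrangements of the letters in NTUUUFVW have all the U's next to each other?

720

Treat the 3 copies of U as a single block. The multiset to arrange is then {UUU, F, N, T, V, W}, 6 items in all.
All 6 items are distinct, so there are (6)! = 720 arrangements.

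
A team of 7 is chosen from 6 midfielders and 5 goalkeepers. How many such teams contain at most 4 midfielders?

Split by how many midfielders are chosen (0 through 4).
Sum: C(6,0)·C(5,7) + C(6,1)·C(5,6) + C(6,2)·C(5,5) + C(6,3)·C(5,4) + C(6,4)·C(5,3) = 0 + 0 + 15 + 100 + 150 = 265.

265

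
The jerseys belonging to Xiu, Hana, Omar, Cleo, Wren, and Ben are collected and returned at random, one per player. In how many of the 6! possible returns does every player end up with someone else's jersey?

265

Let Aᵢ be the assignments in which player i gets their old jersey. We want the size of the complement of A₁∪…∪A_6.
By inclusion–exclusion this is Σ_{j=0}^{6} (−1)^j C(6,j)·(6−j)!.
Computing: 720 − 720 + 360 − 120 + 30 − 6 + 1 = 265.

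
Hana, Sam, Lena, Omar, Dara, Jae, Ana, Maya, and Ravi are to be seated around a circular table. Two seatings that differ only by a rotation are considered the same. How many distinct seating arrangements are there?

Around a circle, 9 distinct people have 9!/9 = (8)! = 40320 rotationally distinct seatings.

40320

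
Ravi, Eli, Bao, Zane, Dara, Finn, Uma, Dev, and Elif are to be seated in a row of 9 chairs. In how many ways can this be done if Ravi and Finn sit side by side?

80640

Glue Ravi and Finn into one block (2 internal orders), leaving 8 units to arrange in a row.
So the count is 2·(8)! = 80640.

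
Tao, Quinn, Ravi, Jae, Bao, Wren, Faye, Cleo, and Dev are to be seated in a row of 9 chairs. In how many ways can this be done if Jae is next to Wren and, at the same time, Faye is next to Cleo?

Treat {Jae,Wren} as one block (2 orders) and {Faye,Cleo} as another (2 orders).
That leaves 7 units to arrange: 2 × 2 × 7! = 4 × 5040 = 20160.

20160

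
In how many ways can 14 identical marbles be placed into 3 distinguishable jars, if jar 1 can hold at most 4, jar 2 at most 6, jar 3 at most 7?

By stars and bars, unrestricted non-negative solutions to x_1+…+x_3 = 14 number C(14+2,2) = 120.
Subtract solutions that violate a single cap (substitute x_i' = x_i − (cap_i+1)): x_1 ≥ 5 gives C(11,2) = 55; x_2 ≥ 7 gives C(9,2) = 36; x_3 ≥ 8 gives C(8,2) = 28. Together 119.
Add back pairs where two caps are both exceeded: 6 + 3 + 0 = 9.
By inclusion–exclusion the count is 120 − 119 + 9 = 10.

10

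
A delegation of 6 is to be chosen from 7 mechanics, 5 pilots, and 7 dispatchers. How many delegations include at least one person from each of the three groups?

22295

Total 6-person selections from all 19: C(19,6) = 27132.
Subtract selections that omit an entire group: no mechanics → C(12,6) = 924; no pilots → C(14,6) = 3003; no dispatchers → C(12,6) = 924.
Add back selections omitting two groups (i.e. drawn from a single group): C(7,6) + C(5,6) + C(7,6) = 14.
By inclusion–exclusion: 27132 − 4851 + 14 = 22295.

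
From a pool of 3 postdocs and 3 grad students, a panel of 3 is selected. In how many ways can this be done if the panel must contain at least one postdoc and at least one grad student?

With no constraint there are C(6,3) = 20 possible selections.
Subtract selections that omit an entire group: no postdocs → C(3,3) = 1; no grad students → C(3,3) = 1.
Both groups omitted at once is impossible, so 20 − 2 = 18.

18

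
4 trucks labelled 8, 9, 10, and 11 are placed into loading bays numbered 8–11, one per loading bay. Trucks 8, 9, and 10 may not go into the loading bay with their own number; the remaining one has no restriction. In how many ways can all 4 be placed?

Let Aᵢ (for i ∈ {8, 9, 10}) be the placements that put truck i in its forbidden loading bay. Any j of these fix j positions, leaving (4−j)! ways to fill the rest, and there are C(3,j) ways to pick which j.
By inclusion–exclusion, the number of valid placements is Σ_{j=0}^{3} (−1)^j C(3,j)·(4−j)!.
Computing: 24 − 18 + 6 − 1 = 11.

11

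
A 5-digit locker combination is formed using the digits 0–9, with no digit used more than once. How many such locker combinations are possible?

30240

With no repetition, fill the 5 digits in order: 10 choices, then 9, down to 6.
10 × 9 × 8 × 7 × 6 = 30240.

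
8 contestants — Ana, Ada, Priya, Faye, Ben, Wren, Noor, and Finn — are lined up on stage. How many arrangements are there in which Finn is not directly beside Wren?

30240

There are 8! = 40320 arrangements in all. If Finn and Wren are adjacent, merging them into one block gives 2·(7)! = 10080 arrangements.
So 40320 − 10080 = 30240 arrangements keep them apart.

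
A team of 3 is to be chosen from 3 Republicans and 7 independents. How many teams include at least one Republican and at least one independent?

84

Total 3-person selections from all 10: C(10,3) = 120.
Selections missing a whole group: no Republicans → C(7,3) = 35; no independents → C(3,3) = 1.
Both groups omitted at once is impossible, so 120 − 36 = 84.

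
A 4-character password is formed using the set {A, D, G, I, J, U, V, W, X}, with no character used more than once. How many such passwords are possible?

3024

This is a permutation of 4 out of 9: P(9,4) = 9!/5!.
That product is 9 × 8 × 7 × 6 = 3024.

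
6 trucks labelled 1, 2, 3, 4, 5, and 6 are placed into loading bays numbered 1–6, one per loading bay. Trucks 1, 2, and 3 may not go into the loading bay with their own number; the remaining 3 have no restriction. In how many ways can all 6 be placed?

Let Aᵢ (for i ∈ {1, 2, 3}) be the placements that put truck i in its forbidden loading bay. Any j of these fix j positions, leaving (6−j)! ways to fill the rest, and there are C(3,j) ways to pick which j.
By inclusion–exclusion, the number of valid placements is Σ_{j=0}^{3} (−1)^j C(3,j)·(6−j)!.
Computing: 720 − 360 + 72 − 6 = 426.

426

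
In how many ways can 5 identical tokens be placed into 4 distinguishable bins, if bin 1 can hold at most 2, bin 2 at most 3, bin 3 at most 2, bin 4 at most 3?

28

Ignoring the caps, the number of non-negative solutions to x_1+…+x_4 = 5 is C(8,3) = 56.
Subtract solutions that violate a single cap (substitute x_i' = x_i − (cap_i+1)): x_1 ≥ 3 gives C(5,3) = 10; x_2 ≥ 4 gives C(4,3) = 4; x_3 ≥ 3 gives C(5,3) = 10; x_4 ≥ 4 gives C(4,3) = 4. Together 28.
No two caps can be exceeded simultaneously, so the pair terms are all 0.
By inclusion–exclusion the count is 56 − 28 + 0 = 28.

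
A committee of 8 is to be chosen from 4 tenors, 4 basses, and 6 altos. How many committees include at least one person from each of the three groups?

Total 8-person selections from all 14: C(14,8) = 3003.
Selections missing a whole group: no tenors → C(10,8) = 45; no basses → C(10,8) = 45; no altos → C(8,8) = 1.
Add back selections omitting two groups (i.e. drawn from a single group): C(4,8) + C(4,8) + C(6,8) = 0.
By inclusion–exclusion: 3003 − 91 + 0 = 2912.

2912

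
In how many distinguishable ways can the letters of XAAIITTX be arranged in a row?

2520

The 8 letters of XAAIITTX have repeats: A appearing twice, I appearing twice, T appearing twice, and X appearing twice.
The number of distinct arrangements is 8!/(2!·2!·2!·2!) = 40320/16 = 2520.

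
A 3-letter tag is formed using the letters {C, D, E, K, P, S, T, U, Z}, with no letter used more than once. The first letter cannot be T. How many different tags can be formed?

448

The first letter has 9−1 = 8 choices (anything except T).
The remaining 2 letters are filled from the other 8 symbols without repetition: 8 × 7 = 56.
Total: 8 × 56 = 448.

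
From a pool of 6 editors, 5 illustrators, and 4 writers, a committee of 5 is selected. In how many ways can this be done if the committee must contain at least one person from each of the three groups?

Total 5-person selections from all 15: C(15,5) = 3003.
Selections missing a whole group: no editors → C(9,5) = 126; no illustrators → C(10,5) = 252; no writers → C(11,5) = 462.
Add back selections omitting two groups (i.e. drawn from a single group): C(6,5) + C(5,5) + C(4,5) = 7.
By inclusion–exclusion: 3003 − 840 + 7 = 2170.

2170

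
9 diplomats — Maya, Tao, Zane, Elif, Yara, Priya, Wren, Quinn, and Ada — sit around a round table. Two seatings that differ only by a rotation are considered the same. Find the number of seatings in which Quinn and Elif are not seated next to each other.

30240

All circular seatings of 9 people number (8)! = 40320.
Seatings with Quinn beside Elif: treat them as a block with 2 internal orders, giving 2 × (7)! = 10080.
Subtracting, 40320 − 10080 = 30240.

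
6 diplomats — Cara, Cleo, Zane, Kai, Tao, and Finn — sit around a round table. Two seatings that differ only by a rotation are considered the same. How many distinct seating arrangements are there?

120

Fix one person's seat to break rotational symmetry; the remaining 5 people can be arranged in (5)! = 120 ways.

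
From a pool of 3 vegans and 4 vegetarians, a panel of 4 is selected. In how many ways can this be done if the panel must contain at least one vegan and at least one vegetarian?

Total 4-person selections from all 7: C(7,4) = 35.
Selections missing a whole group: no vegans → C(4,4) = 1; no vegetarians → C(3,4) = 0.
Both groups omitted at once is impossible, so 35 − 1 = 34.

34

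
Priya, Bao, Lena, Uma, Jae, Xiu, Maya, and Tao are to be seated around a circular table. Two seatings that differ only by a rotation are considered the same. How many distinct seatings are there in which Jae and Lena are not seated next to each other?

Without the restriction there are (7)! = 5040 seatings.
Seatings with Jae beside Lena: treat them as a block with 2 internal orders, giving 2 × (6)! = 1440.
Subtracting, 5040 − 1440 = 3600.

3600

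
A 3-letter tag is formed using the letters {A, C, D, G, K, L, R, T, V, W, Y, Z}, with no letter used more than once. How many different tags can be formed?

Choose and order 3 of the 12 symbols: the first letter has 12 options, the next 11, then 10.
12 × 11 × 10 = 1320.

1320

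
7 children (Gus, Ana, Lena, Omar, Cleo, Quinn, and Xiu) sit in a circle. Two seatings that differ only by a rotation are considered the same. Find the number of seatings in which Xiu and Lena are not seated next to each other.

480

Without the restriction there are (6)! = 720 seatings.
Seatings with Xiu beside Lena: treat them as a block with 2 internal orders, giving 2 × (5)! = 240.
Subtracting, 720 − 240 = 480.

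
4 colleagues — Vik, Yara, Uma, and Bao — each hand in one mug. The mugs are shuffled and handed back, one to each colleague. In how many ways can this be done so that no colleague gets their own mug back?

9

This is the derangement count D_4: permutations of 4 items with no fixed point.
By inclusion–exclusion this is Σ_{j=0}^{4} (−1)^j C(4,j)·(4−j)!.
Computing: 24 − 24 + 12 − 4 + 1 = 9.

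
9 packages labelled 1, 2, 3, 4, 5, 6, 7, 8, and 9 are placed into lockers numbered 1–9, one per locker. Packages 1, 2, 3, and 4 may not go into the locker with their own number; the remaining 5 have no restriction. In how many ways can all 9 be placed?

Let Aᵢ (for 1 ≤ i ≤ 4) be the placements that put package i in its forbidden locker. Any j of these fix j positions, leaving (9−j)! ways to fill the rest, and there are C(4,j) ways to pick which j.
By inclusion–exclusion, the number of valid placements is Σ_{j=0}^{4} (−1)^j C(4,j)·(9−j)!.
Computing: 362880 − 161280 + 30240 − 2880 + 120 = 229080.

229080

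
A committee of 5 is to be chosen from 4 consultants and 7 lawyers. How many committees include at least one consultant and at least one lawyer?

Total 5-person selections from all 11: C(11,5) = 462.
Subtract selections that omit an entire group: no consultants → C(7,5) = 21; no lawyers → C(4,5) = 0.
Both groups omitted at once is impossible, so 462 − 21 = 441.

441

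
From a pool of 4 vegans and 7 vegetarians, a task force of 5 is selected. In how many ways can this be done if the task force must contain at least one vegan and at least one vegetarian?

441

With no constraint there are C(11,5) = 462 possible selections.
Selections missing a whole group: no vegans → C(7,5) = 21; no vegetarians → C(4,5) = 0.
Both groups omitted at once is impossible, so 462 − 21 = 441.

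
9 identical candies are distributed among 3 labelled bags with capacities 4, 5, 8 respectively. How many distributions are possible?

29

Without the upper bounds there are C(11,2) = 55 ways to split 9 among 3 bags.
Subtract solutions that violate a single cap (substitute x_i' = x_i − (cap_i+1)): x_1 ≥ 5 gives C(6,2) = 15; x_2 ≥ 6 gives C(5,2) = 10; x_3 ≥ 9 gives C(2,2) = 1. Together 26.
No two caps can be exceeded simultaneously, so the pair terms are all 0.
By inclusion–exclusion the count is 55 − 26 + 0 = 29.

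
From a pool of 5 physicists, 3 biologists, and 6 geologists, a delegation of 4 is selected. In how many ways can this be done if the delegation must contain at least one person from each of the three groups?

With no constraint there are C(14,4) = 1001 possible selections.
Subtract selections that omit an entire group: no physicists → C(9,4) = 126; no biologists → C(11,4) = 330; no geologists → C(8,4) = 70.
Add back selections omitting two groups (i.e. drawn from a single group): C(5,4) + C(3,4) + C(6,4) = 20.
By inclusion–exclusion: 1001 − 526 + 20 = 495.

495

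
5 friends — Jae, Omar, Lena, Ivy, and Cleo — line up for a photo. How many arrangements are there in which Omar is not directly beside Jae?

72

There are 5! = 120 arrangements in all. If Omar and Jae are adjacent, merging them into one block gives 2·(4)! = 48 arrangements.
So 120 − 48 = 72 arrangements keep them apart.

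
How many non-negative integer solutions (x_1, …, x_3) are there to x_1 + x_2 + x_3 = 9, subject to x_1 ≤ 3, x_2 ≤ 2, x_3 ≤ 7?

9

Ignoring the caps, the number of non-negative solutions to x_1+…+x_3 = 9 is C(11,2) = 55.
Subtract solutions that violate a single cap (substitute x_i' = x_i − (cap_i+1)): x_1 ≥ 4 gives C(7,2) = 21; x_2 ≥ 3 gives C(8,2) = 28; x_3 ≥ 8 gives C(3,2) = 3. Together 52.
Add back pairs where two caps are both exceeded: 6 + 0 + 0 = 6.
By inclusion–exclusion the count is 55 − 52 + 6 = 9.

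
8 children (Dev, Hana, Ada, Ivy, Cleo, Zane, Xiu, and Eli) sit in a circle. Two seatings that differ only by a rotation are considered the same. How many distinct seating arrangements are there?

Around a circle, 8 distinct people have 8!/8 = (7)! = 5040 rotationally distinct seatings.

5040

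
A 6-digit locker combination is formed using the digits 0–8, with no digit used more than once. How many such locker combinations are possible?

60480

This is a permutation of 6 out of 9: P(9,6) = 9!/3!.
9 × 8 × 7 × 6 × 5 × 4 = 60480.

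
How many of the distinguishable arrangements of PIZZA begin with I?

12

Fix I in the first position and arrange the remaining 4 letters.
Those 4 letters have Z appearing twice, giving (4)!/(2!) = 12.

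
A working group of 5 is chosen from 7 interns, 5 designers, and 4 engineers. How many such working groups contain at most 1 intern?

1008

Split by how many interns are chosen (0 through 1).
Sum: C(7,0)·C(9,5) + C(7,1)·C(9,4) = 126 + 882 = 1008.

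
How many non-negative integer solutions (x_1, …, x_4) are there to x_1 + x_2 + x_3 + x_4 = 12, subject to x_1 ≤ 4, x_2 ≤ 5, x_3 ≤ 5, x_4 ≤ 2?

31

Without the upper bounds there are C(15,3) = 455 ways to split 12 among 4 variables.
Subtract solutions that violate a single cap (substitute x_i' = x_i − (cap_i+1)): x_1 ≥ 5 gives C(10,3) = 120; x_2 ≥ 6 gives C(9,3) = 84; x_3 ≥ 6 gives C(9,3) = 84; x_4 ≥ 3 gives C(12,3) = 220. Together 508.
Add back pairs where two caps are both exceeded: 4 + 4 + 35 + 1 + 20 + 20 = 84.
By inclusion–exclusion the count is 455 − 508 + 84 = 31.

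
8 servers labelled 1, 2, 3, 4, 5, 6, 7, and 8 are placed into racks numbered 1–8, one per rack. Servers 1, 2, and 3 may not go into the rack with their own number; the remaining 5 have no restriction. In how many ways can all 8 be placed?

Let Aᵢ (for i ∈ {1, 2, 3}) be the placements that put server i in its forbidden rack. Any j of these fix j positions, leaving (8−j)! ways to fill the rest, and there are C(3,j) ways to pick which j.
By inclusion–exclusion, the number of valid placements is Σ_{j=0}^{3} (−1)^j C(3,j)·(8−j)!.
Computing: 40320 − 15120 + 2160 − 120 = 27240.

27240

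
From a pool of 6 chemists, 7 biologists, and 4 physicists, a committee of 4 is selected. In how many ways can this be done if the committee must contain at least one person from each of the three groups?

Unrestricted: C(17,4) = 2380 ways to pick any 4 of the 17.
Subtract selections that omit an entire group: no chemists → C(11,4) = 330; no biologists → C(10,4) = 210; no physicists → C(13,4) = 715.
Add back selections omitting two groups (i.e. drawn from a single group): C(6,4) + C(7,4) + C(4,4) = 51.
By inclusion–exclusion: 2380 − 1255 + 51 = 1176.

1176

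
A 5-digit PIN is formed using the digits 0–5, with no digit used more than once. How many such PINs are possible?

720

Choose and order 5 of the 6 symbols: the first digit has 6 options, the next 5, and so on down to 2.
That product is 6 × 5 × 4 × 3 × 2 = 720.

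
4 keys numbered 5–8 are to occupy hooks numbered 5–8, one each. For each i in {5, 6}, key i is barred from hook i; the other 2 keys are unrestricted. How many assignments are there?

14

Let Aᵢ (for i ∈ {5, 6}) be the placements that put key i in its forbidden hook. Any j of these fix j positions, leaving (4−j)! ways to fill the rest, and there are C(2,j) ways to pick which j.
By inclusion–exclusion, the number of valid placements is Σ_{j=0}^{2} (−1)^j C(2,j)·(4−j)!.
Computing: 24 − 12 + 2 = 14.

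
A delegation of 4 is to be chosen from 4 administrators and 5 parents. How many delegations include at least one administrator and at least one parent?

120

Unrestricted: C(9,4) = 126 ways to pick any 4 of the 9.
Selections missing a whole group: no administrators → C(5,4) = 5; no parents → C(4,4) = 1.
Both groups omitted at once is impossible, so 126 − 6 = 120.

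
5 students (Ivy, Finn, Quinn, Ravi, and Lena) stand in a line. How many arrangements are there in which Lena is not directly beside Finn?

72

Of the 5! = 120 arrangements, those with Lena and Finn adjacent number 2 × 4! = 48 (treat the pair as a block with 2 internal orders).
So 120 − 48 = 72 arrangements keep them apart.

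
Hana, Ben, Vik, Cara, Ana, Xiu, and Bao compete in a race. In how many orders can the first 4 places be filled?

840

This is an ordered selection of 4 from 7: P(7,4).
That gives 7 × 6 × 5 × 4 = 840.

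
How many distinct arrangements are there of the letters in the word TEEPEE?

30

TEEPEE has 6 letters with E appearing 4 times.
So there are 6! / (4!) = 30 distinguishable arrangements.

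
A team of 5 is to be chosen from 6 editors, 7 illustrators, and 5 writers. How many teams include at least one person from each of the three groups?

Total 5-person selections from all 18: C(18,5) = 8568.
Selections missing a whole group: no editors → C(12,5) = 792; no illustrators → C(11,5) = 462; no writers → C(13,5) = 1287.
Add back selections omitting two groups (i.e. drawn from a single group): C(6,5) + C(7,5) + C(5,5) = 28.
By inclusion–exclusion: 8568 − 2541 + 28 = 6055.

6055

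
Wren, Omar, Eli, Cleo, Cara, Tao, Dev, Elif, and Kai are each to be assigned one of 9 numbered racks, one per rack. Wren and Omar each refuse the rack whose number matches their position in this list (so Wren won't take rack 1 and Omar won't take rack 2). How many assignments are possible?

Let Aᵢ (for i ∈ {1, 2}) be the placements that put person i in their forbidden rack. Any j of these fix j positions, leaving (9−j)! ways to fill the rest, and there are C(2,j) ways to pick which j.
By inclusion–exclusion, the number of valid placements is Σ_{j=0}^{2} (−1)^j C(2,j)·(9−j)!.
Computing: 362880 − 80640 + 5040 = 287280.

287280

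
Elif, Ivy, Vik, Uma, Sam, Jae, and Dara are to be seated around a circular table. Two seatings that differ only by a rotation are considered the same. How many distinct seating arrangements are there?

Fix one person's seat to break rotational symmetry; the remaining 6 people can be arranged in (6)! = 720 ways.

720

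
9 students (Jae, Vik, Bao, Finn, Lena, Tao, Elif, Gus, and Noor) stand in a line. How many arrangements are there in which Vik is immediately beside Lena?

Treat {Vik, Lena} as a single unit. There are 8 units to order, and the pair itself can be ordered 2 ways.
That gives 2 × 8! = 2 × 40320 = 80640.

80640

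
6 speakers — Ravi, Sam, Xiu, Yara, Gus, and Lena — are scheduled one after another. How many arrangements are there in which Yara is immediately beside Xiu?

Glue Yara and Xiu into one block (2 internal orders), leaving 5 units to arrange in a row.
So the count is 2·(5)! = 240.

240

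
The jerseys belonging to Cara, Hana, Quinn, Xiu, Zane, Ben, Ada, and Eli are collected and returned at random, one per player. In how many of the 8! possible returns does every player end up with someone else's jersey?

Let Aᵢ be the assignments in which player i gets their old jersey. We want the size of the complement of A₁∪…∪A_8.
By inclusion–exclusion this is Σ_{j=0}^{8} (−1)^j C(8,j)·(8−j)!.
Computing: 40320 − 40320 + 20160 − 6720 + 1680 − 336 + 56 − 8 + 1 = 14833.

14833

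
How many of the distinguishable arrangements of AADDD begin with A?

Fix A in the first position and arrange the remaining 4 letters.
Those 4 letters have D appearing 3 times, giving (4)!/(3!) = 4.

4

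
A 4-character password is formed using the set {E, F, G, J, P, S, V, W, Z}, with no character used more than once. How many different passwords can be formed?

3024

Choose and order 4 of the 9 symbols: the first character has 9 options, the next 8, then 7, 6.
That product is 9 × 8 × 7 × 6 = 3024.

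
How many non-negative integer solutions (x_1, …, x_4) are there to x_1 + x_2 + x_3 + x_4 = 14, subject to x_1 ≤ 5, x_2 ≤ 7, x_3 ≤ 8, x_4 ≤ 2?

98

By stars and bars, unrestricted non-negative solutions to x_1+…+x_4 = 14 number C(14+3,3) = 680.
Subtract solutions that violate a single cap (substitute x_i' = x_i − (cap_i+1)): x_1 ≥ 6 gives C(11,3) = 165; x_2 ≥ 8 gives C(9,3) = 84; x_3 ≥ 9 gives C(8,3) = 56; x_4 ≥ 3 gives C(14,3) = 364. Together 669.
Add back pairs where two caps are both exceeded: 1 + 0 + 56 + 0 + 20 + 10 = 87.
By inclusion–exclusion the count is 680 − 669 + 87 = 98.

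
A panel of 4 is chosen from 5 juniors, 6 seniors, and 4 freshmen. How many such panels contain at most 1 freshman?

Split by how many freshmen are chosen (0 through 1).
Sum: C(4,0)·C(11,4) + C(4,1)·C(11,3) = 330 + 660 = 990.

990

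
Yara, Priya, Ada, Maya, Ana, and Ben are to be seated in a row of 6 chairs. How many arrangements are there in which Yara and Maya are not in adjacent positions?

Of the 6! = 720 arrangements, those with Yara and Maya adjacent number 2 × 5! = 240 (treat the pair as a block with 2 internal orders).
So 720 − 240 = 480 arrangements keep them apart.

480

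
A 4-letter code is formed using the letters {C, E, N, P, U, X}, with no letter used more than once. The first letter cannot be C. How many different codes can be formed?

The first letter has 6−1 = 5 choices (anything except C).
The remaining 3 letters are filled from the other 5 symbols without repetition: 5 × 4 × 3 = 60.
Total: 5 × 60 = 300.

300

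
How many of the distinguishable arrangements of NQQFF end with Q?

With the last slot taken by Q, it remains to arrange the other 4 letters (NQFF).
Those 4 letters have F appearing twice, giving (4)!/(2!) = 12.

12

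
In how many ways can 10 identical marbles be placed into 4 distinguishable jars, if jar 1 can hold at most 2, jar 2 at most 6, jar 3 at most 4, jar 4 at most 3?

41

By stars and bars, unrestricted non-negative solutions to x_1+…+x_4 = 10 number C(10+3,3) = 286.
Subtract solutions that violate a single cap (substitute x_i' = x_i − (cap_i+1)): x_1 ≥ 3 gives C(10,3) = 120; x_2 ≥ 7 gives C(6,3) = 20; x_3 ≥ 5 gives C(8,3) = 56; x_4 ≥ 4 gives C(9,3) = 84. Together 280.
Add back pairs where two caps are both exceeded: 1 + 10 + 20 + 0 + 0 + 4 = 35.
By inclusion–exclusion the count is 286 − 280 + 35 = 41.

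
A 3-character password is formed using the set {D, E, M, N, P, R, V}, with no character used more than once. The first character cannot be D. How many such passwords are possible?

The first character has 7−1 = 6 choices (anything except D).
The remaining 2 characters are filled from the other 6 symbols without repetition: 6 × 5 = 30.
Total: 6 × 30 = 180.

180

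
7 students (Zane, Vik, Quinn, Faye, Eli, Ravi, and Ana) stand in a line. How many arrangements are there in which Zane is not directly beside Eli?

Of the 7! = 5040 arrangements, those with Zane and Eli adjacent number 2 × 6! = 1440 (treat the pair as a block with 2 internal orders).
Complementary counting: 5040 − 1440 = 3600.

3600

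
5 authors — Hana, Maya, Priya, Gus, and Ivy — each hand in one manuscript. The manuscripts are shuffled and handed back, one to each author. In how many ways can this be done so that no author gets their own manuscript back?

Count assignments avoiding every fixed point. For any j of the 5 authors fixed to their own manuscript, the other 5−j can be arranged in (5−j)! ways.
By inclusion–exclusion this is Σ_{j=0}^{5} (−1)^j C(5,j)·(5−j)!.
Computing: 120 − 120 + 60 − 20 + 5 − 1 = 44.

44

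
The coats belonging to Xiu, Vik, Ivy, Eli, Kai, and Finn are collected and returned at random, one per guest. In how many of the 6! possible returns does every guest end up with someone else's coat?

Let Aᵢ be the assignments in which guest i gets their own coat. We want the size of the complement of A₁∪…∪A_6.
By inclusion–exclusion this is Σ_{j=0}^{6} (−1)^j C(6,j)·(6−j)!.
Computing: 720 − 720 + 360 − 120 + 30 − 6 + 1 = 265.

265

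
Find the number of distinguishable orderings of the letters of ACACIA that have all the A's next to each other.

12

Treat the 3 copies of A as a single block. The multiset to arrange is then {AAA, C, C, I}, 4 items in all.
That gives (4)!/(2!) = 12 arrangements.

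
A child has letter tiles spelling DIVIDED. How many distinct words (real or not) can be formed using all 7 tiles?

DIVIDED has 7 letters with D appearing 3 times and I appearing twice.
The number of distinct arrangements is 7!/(3!·2!) = 5040/12 = 420.

420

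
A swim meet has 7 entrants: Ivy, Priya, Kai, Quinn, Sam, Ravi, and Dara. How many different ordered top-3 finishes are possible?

There are 7 choices for 1st place, 6 for 2nd, and 5 for 3rd.
That gives 7 × 6 × 5 = 210.

210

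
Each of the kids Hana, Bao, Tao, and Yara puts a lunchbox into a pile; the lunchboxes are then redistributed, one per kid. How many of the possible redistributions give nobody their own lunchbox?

This is the derangement count D_4: permutations of 4 items with no fixed point.
By inclusion–exclusion this is Σ_{j=0}^{4} (−1)^j C(4,j)·(4−j)!.
Computing: 24 − 24 + 12 − 4 + 1 = 9.

9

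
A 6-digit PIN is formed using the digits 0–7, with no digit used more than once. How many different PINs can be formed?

Choose and order 6 of the 8 symbols: the first digit has 8 options, the next 7, and so on down to 3.
That product is 8 × 7 × 6 × 5 × 4 × 3 = 20160.

20160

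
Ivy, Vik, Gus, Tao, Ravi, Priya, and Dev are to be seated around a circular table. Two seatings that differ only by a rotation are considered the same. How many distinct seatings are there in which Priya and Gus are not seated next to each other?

480

All circular seatings of 7 people number (6)! = 720.
Seatings with Priya beside Gus: treat them as a block with 2 internal orders, giving 2 × (5)! = 240.
Subtracting, 720 − 240 = 480.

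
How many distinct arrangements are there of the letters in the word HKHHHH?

6

HKHHHH has 6 letters with H appearing 5 times.
Dividing 6! = 720 by 5! = 120 for the repeated letters gives 6.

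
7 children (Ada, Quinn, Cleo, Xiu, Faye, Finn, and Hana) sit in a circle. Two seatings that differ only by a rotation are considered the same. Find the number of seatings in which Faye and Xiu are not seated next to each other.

Without the restriction there are (6)! = 720 seatings.
Seatings with Faye beside Xiu: treat them as a block with 2 internal orders, giving 2 × (5)! = 240.
Subtracting, 720 − 240 = 480.

480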